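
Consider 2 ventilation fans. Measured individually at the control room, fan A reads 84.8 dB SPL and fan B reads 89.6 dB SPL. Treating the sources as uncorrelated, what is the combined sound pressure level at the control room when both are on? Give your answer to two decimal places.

Add the sources as powers (linear), then convert back to dB:
L_total = 10·log₁₀(10^(84.8/10) + 10^(89.6/10)) = 10·log₁₀(1214000000) = 90.84 dB SPL.

90.84 dB SPL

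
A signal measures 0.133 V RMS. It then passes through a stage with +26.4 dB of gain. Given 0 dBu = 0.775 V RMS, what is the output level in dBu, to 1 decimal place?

+11.1 dBu

Input level: 20·log₁₀(0.133/0.775) = -15.31 dBu.
Output: -15.31 + 26.4 = +11.1 dBu.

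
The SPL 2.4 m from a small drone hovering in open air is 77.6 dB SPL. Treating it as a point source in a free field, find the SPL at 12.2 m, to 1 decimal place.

63.5 dB SPL

Inverse-square spreading gives ΔL = −20·log₁₀(d₂/d₁).
ΔL = −20·log₁₀(12.2/2.4) = -14.12 dB, so L₂ = 77.6 + (-14.12) = 63.5 dB SPL.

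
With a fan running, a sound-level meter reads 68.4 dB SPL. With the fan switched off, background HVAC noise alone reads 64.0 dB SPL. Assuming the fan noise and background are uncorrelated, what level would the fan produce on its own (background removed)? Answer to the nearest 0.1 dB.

66.4 dB SPL

Background correction is a power subtraction:
L_src = 10·log₁₀(10^(68.4/10) − 10^(64.0/10)) = 10·log₁₀(4406000) = 66.4 dB SPL.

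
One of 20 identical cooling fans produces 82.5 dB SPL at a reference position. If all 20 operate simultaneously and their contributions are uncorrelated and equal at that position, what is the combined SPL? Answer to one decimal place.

20 equal incoherent sources raise the level by 10·log₁₀(20) = 13.01 dB.
L_total = 82.5 + 13.01 = 95.5 dB SPL.

95.5 dB SPL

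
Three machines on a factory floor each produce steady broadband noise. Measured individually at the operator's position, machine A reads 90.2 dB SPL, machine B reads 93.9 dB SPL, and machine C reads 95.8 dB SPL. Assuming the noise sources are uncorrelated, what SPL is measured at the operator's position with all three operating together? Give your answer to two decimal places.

98.64 dB SPL

Uncorrelated sources add in intensity (power), not in dB.
L_total = 10·log₁₀(10^(90.2/10) + 10^(93.9/10) + 10^(95.8/10)) = 10·log₁₀(7304000000) = 98.64 dB SPL.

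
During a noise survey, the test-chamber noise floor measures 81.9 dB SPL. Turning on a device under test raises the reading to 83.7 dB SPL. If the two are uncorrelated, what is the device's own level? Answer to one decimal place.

Background correction is a power subtraction:
L_src = 10·log₁₀(10^(83.7/10) − 10^(81.9/10)) = 10·log₁₀(79540000) = 79.0 dB SPL.

79.0 dB SPL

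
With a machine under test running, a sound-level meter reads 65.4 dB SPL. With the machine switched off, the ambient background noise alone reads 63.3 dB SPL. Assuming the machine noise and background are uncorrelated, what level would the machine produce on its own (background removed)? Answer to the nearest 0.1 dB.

61.2 dB SPL

Subtract intensities: L_src = 10·log₁₀(10^(L_total/10) − 10^(L_bg/10)).
L_src = 10·log₁₀(10^(65.4/10) − 10^(63.3/10)) = 10·log₁₀(1329000) = 61.2 dB SPL.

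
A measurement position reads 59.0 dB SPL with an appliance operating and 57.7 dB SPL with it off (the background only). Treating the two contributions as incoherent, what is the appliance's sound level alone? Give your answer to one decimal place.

Background correction is a power subtraction:
L_src = 10·log₁₀(10^(59.0/10) − 10^(57.7/10)) = 10·log₁₀(205500) = 53.1 dB SPL.

53.1 dB SPL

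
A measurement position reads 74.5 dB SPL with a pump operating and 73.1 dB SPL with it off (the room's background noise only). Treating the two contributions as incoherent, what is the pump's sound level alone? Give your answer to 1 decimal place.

68.9 dB SPL

Subtract intensities: L_src = 10·log₁₀(10^(L_total/10) − 10^(L_bg/10)).
L_src = 10·log₁₀(10^(74.5/10) − 10^(73.1/10)) = 10·log₁₀(7766000) = 68.9 dB SPL.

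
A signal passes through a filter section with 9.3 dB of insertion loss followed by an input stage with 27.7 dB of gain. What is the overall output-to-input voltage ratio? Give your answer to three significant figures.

Net gain = (−9.3) + 27.7 = 18.4 dB.
Voltage ratio = 10^(18.4/20) = 8.32.

8.32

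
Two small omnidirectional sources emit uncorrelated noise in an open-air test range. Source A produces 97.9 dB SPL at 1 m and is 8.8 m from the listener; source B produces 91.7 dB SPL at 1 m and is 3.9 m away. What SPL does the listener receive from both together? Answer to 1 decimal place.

82.5 dB SPL

At the listener: L_A = 97.9 − 20·log₁₀(8.8) = 79.01 dB; L_B = 91.7 − 20·log₁₀(3.9) = 79.88 dB.
Combined: 10·log₁₀(10^(79.01/10)+10^(79.88/10)) = 82.5 dB SPL.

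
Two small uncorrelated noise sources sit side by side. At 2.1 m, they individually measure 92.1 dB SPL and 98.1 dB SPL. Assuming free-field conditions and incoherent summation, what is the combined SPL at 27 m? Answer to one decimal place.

Combined at 2.1 m: 10·log₁₀(10^(92.1/10)+10^(98.1/10)) = 99.07 dB SPL.
Then apply −20·log₁₀(27/2.1) = -22.18 dB → 76.9 dB SPL.

76.9 dB SPL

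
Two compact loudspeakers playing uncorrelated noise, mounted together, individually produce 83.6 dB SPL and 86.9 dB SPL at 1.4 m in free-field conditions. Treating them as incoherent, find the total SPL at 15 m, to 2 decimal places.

Combined at 1.4 m: 10·log₁₀(10^(83.6/10)+10^(86.9/10)) = 88.566 dB SPL.
Then apply −20·log₁₀(15/1.4) = -20.599 dB → 67.97 dB SPL.

67.97 dB SPL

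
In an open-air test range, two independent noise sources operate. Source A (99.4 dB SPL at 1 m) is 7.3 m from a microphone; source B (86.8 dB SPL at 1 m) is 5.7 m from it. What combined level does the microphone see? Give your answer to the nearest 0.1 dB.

At the listener: L_A = 99.4 − 20·log₁₀(7.3) = 82.13 dB; L_B = 86.8 − 20·log₁₀(5.7) = 71.68 dB.
Combined: 10·log₁₀(10^(82.13/10)+10^(71.68/10)) = 82.5 dB SPL.

82.5 dB SPL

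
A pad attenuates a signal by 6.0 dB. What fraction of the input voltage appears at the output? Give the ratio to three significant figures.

Voltage ratio = 10^(dB/20).
10^(-6.0/20) = 10^(-0.3000) = 0.501.

0.501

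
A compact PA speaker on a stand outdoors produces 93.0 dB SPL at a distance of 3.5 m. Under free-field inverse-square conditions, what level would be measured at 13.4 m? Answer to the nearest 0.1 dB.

Inverse-square spreading gives ΔL = −20·log₁₀(d₂/d₁).
ΔL = −20·log₁₀(13.4/3.5) = -11.66 dB, so L₂ = 93.0 + (-11.66) = 81.3 dB SPL.

81.3 dB SPL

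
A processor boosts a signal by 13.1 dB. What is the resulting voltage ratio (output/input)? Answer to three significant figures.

Voltage ratio = 10^(dB/20).
10^(13.1/20) = 10^(0.6550) = 4.52.

4.52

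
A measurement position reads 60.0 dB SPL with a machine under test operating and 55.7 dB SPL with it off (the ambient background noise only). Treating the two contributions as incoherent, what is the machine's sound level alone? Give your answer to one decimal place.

Subtract intensities: L_src = 10·log₁₀(10^(L_total/10) − 10^(L_bg/10)).
L_src = 10·log₁₀(10^(60.0/10) − 10^(55.7/10)) = 10·log₁₀(628500) = 58.0 dB SPL.

58.0 dB SPL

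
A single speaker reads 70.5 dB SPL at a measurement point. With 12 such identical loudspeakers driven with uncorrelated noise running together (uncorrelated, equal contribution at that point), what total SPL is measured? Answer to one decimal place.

81.3 dB SPL

12 equal incoherent sources raise the level by 10·log₁₀(12) = 10.79 dB.
L_total = 70.5 + 10.79 = 81.3 dB SPL.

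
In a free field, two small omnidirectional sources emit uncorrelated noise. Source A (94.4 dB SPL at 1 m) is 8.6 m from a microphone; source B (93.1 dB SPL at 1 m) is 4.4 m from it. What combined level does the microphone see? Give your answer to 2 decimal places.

81.54 dB SPL

At the listener: L_A = 94.4 − 20·log₁₀(8.6) = 75.710 dB; L_B = 93.1 − 20·log₁₀(4.4) = 80.231 dB.
Combined: 10·log₁₀(10^(75.710/10)+10^(80.231/10)) = 81.54 dB SPL.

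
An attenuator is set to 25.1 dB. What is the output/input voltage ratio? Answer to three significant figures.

0.0556

Voltage ratio = 10^(dB/20).
10^(-25.1/20) = 10^(-1.255) = 0.0556.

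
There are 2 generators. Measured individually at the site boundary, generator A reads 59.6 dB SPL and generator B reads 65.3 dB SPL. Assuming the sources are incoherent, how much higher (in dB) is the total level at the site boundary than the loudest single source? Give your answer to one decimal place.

Add the sources as powers (linear), then convert back to dB:
L_total = 10·log₁₀(10^(59.6/10) + 10^(65.3/10)) = 66.34 dB SPL.
Excess over the loudest (65.3 dB): 66.34 − 65.3 = 1.0 dB.

1.0 dB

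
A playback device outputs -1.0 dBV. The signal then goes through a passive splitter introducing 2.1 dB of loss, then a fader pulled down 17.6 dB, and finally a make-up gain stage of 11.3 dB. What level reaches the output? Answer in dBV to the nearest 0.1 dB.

Cascaded gains and losses add directly in dB.
-1.0 − 2.1 − 17.6 + 11.3 = -9.4 dBV.

-9.4 dBV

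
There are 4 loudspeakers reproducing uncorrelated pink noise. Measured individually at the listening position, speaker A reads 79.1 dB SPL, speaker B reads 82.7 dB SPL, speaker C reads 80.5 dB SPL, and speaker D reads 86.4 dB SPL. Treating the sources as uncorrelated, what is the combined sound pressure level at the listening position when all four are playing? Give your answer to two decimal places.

Uncorrelated sources add in intensity (power), not in dB.
L_total = 10·log₁₀(10^(79.1/10) + 10^(82.7/10) + 10^(80.5/10) + 10^(86.4/10)) = 10·log₁₀(816200000) = 89.12 dB SPL.

89.12 dB SPL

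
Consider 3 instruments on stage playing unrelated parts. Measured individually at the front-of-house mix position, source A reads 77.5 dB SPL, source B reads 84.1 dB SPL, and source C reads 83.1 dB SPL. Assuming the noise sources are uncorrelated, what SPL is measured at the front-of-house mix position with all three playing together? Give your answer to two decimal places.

Incoherent sources sum as intensities:
L_total = 10·log₁₀(10^(77.5/10) + 10^(84.1/10) + 10^(83.1/10)) = 10·log₁₀(517400000) = 87.14 dB SPL.

87.14 dB SPL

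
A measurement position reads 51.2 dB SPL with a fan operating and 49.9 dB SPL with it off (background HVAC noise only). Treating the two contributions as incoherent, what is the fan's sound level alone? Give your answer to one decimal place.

45.3 dB SPL

Background correction is a power subtraction:
L_src = 10·log₁₀(10^(51.2/10) − 10^(49.9/10)) = 10·log₁₀(34100) = 45.3 dB SPL.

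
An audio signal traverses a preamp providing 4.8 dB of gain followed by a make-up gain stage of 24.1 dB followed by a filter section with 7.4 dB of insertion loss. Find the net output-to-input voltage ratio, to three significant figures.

Net gain = 4.8 + 24.1 + (−7.4) = 21.5 dB.
Voltage ratio = 10^(21.5/20) = 11.9.

11.9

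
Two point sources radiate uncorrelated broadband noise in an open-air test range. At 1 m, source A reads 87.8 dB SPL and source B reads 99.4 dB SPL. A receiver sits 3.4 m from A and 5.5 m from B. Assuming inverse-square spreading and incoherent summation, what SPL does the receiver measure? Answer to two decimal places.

At the listener: L_A = 87.8 − 20·log₁₀(3.4) = 77.170 dB; L_B = 99.4 − 20·log₁₀(5.5) = 84.593 dB.
Combined: 10·log₁₀(10^(77.170/10)+10^(84.593/10)) = 85.32 dB SPL.

85.32 dB SPL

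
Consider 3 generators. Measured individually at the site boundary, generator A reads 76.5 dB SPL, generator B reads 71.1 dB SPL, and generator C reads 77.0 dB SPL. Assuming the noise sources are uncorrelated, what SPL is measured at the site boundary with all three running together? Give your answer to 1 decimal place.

80.3 dB SPL

Add the sources as powers (linear), then convert back to dB:
L_total = 10·log₁₀(10^(76.5/10) + 10^(71.1/10) + 10^(77.0/10)) = 10·log₁₀(107700000) = 80.3 dB SPL.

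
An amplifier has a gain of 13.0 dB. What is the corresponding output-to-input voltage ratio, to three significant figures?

4.47

Voltage ratio = 10^(dB/20).
10^(13.0/20) = 10^(0.6500) = 4.47.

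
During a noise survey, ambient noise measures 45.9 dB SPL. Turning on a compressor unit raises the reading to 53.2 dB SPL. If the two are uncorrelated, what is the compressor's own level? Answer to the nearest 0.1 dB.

52.3 dB SPL

Remove the background by subtracting linear intensities:
L_src = 10·log₁₀(10^(53.2/10) − 10^(45.9/10)) = 10·log₁₀(170000) = 52.3 dB SPL.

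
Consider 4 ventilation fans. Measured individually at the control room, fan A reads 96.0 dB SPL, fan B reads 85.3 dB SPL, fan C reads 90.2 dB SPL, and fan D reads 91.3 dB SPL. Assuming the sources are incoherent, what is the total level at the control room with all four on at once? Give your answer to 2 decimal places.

98.27 dB SPL

Incoherent sources sum as intensities:
L_total = 10·log₁₀(10^(96.0/10) + 10^(85.3/10) + 10^(90.2/10) + 10^(91.3/10)) = 10·log₁₀(6716000000) = 98.27 dB SPL.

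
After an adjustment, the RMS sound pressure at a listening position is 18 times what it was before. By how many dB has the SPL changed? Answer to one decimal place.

25.1 dB

Sound pressure is an amplitude quantity: ΔL = 20·log₁₀(p₂/p₁).
20·log₁₀(18) = 25.1 dB.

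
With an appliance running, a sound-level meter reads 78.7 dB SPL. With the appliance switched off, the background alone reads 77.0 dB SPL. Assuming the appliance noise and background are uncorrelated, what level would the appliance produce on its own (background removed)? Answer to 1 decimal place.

73.8 dB SPL

Subtract intensities: L_src = 10·log₁₀(10^(L_total/10) − 10^(L_bg/10)).
L_src = 10·log₁₀(10^(78.7/10) − 10^(77.0/10)) = 10·log₁₀(24010000) = 73.8 dB SPL.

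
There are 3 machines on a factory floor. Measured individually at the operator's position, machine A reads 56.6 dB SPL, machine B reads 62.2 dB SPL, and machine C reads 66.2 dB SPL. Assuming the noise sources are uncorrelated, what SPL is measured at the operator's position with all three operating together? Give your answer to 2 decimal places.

67.98 dB SPL

Add the sources as powers (linear), then convert back to dB:
L_total = 10·log₁₀(10^(56.6/10) + 10^(62.2/10) + 10^(66.2/10)) = 10·log₁₀(6285000) = 67.98 dB SPL.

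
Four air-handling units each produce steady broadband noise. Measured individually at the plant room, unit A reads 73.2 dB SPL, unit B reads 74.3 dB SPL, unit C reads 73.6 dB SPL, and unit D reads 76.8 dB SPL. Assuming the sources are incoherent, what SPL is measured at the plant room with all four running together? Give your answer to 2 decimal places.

Incoherent sources sum as intensities:
L_total = 10·log₁₀(10^(73.2/10) + 10^(74.3/10) + 10^(73.6/10) + 10^(76.8/10)) = 10·log₁₀(118600000) = 80.74 dB SPL.

80.74 dB SPL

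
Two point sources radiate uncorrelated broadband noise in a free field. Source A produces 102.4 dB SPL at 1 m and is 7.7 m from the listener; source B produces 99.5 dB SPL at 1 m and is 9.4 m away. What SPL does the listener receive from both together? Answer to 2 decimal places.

85.95 dB SPL

At the listener: L_A = 102.4 − 20·log₁₀(7.7) = 84.670 dB; L_B = 99.5 − 20·log₁₀(9.4) = 80.037 dB.
Combined: 10·log₁₀(10^(84.670/10)+10^(80.037/10)) = 85.95 dB SPL.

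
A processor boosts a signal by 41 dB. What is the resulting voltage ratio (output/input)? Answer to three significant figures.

112

Voltage ratio = 10^(dB/20).
10^(41/20) = 10^(2.050) = 112.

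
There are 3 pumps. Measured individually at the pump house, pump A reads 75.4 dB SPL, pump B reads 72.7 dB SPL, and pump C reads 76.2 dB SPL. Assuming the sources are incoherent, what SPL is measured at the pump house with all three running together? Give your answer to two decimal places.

79.78 dB SPL

Add the sources as powers (linear), then convert back to dB:
L_total = 10·log₁₀(10^(75.4/10) + 10^(72.7/10) + 10^(76.2/10)) = 10·log₁₀(94980000) = 79.78 dB SPL.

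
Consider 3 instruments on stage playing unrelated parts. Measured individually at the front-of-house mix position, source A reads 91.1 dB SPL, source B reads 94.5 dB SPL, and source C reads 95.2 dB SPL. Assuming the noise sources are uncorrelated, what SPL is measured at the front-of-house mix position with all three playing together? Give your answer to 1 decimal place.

Incoherent sources sum as intensities:
L_total = 10·log₁₀(10^(91.1/10) + 10^(94.5/10) + 10^(95.2/10)) = 10·log₁₀(7418000000) = 98.7 dB SPL.

98.7 dB SPL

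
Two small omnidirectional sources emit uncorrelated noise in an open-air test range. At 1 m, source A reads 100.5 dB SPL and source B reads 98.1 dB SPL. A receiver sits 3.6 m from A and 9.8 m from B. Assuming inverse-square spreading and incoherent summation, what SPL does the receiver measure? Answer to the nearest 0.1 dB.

At the listener: L_A = 100.5 − 20·log₁₀(3.6) = 89.37 dB; L_B = 98.1 − 20·log₁₀(9.8) = 78.28 dB.
Combined: 10·log₁₀(10^(89.37/10)+10^(78.28/10)) = 89.7 dB SPL.

89.7 dB SPL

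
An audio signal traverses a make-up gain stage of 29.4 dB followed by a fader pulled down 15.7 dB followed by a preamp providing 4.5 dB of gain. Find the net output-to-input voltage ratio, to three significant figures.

Net gain = 29.4 + (−15.7) + 4.5 = 18.2 dB.
Voltage ratio = 10^(18.2/20) = 8.13.

8.13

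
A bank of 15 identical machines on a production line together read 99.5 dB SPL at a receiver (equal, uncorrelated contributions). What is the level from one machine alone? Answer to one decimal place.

87.7 dB SPL

15 equal incoherent sources add 10·log₁₀(15) = 11.76 dB over one source.
L_one = 99.5 − 11.76 = 87.7 dB SPL.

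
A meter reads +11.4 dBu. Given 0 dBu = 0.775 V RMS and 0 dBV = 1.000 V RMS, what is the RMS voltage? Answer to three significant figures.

2.88 V

V = 0.775 V × 10^(+11.4/20).
= 0.775 × 3.715 = 2.88 V.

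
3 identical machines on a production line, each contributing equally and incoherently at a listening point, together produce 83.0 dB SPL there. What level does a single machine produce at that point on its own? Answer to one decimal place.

3 equal incoherent sources add 10·log₁₀(3) = 4.77 dB over one source.
L_one = 83.0 − 4.77 = 78.2 dB SPL.

78.2 dB SPL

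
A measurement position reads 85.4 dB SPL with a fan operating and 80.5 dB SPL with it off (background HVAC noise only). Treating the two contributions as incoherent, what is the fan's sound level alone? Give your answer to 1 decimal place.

Background correction is a power subtraction:
L_src = 10·log₁₀(10^(85.4/10) − 10^(80.5/10)) = 10·log₁₀(234500000) = 83.7 dB SPL.

83.7 dB SPL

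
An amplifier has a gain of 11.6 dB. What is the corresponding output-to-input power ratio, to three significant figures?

Power ratio = 10^(dB/10).
10^(11.6/10) = 10^(1.160) = 14.5.

14.5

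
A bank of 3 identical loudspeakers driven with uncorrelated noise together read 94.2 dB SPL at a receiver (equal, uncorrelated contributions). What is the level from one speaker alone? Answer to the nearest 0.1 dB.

89.4 dB SPL

3 equal incoherent sources add 10·log₁₀(3) = 4.77 dB over one source.
L_one = 94.2 − 4.77 = 89.4 dB SPL.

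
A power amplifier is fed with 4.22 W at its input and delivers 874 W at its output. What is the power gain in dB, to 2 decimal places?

For a power ratio, dB = 10·log₁₀(P₂/P₁).
10·log₁₀(874/4.22) = 10·log₁₀(207.1) = 23.16 dB.

23.16 dB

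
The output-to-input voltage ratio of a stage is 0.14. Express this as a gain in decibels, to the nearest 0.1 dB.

-17.1 dB

Voltage is an amplitude quantity, so gain = 20·log₁₀(V_out/V_in).
20·log₁₀(0.14) = -17.1 dB.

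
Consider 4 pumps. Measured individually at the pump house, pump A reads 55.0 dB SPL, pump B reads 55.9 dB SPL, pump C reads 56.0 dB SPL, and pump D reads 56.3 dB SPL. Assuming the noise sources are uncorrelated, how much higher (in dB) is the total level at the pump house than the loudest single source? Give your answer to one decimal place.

5.5 dB

Uncorrelated sources add in intensity (power), not in dB.
L_total = 10·log₁₀(10^(55.0/10) + 10^(55.9/10) + 10^(56.0/10) + 10^(56.3/10)) = 61.85 dB SPL.
Excess over the loudest (56.3 dB): 61.85 − 56.3 = 5.5 dB.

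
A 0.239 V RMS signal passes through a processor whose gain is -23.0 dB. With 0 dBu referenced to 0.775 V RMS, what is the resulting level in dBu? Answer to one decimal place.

-33.2 dBu

Input level: 20·log₁₀(0.239/0.775) = -10.22 dBu.
Output: -10.22 − 23.0 = -33.2 dBu.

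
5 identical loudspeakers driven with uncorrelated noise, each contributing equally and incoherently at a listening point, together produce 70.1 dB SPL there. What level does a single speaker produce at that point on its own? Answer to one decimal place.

5 equal incoherent sources add 10·log₁₀(5) = 6.99 dB over one source.
L_one = 70.1 − 6.99 = 63.1 dB SPL.

63.1 dB SPL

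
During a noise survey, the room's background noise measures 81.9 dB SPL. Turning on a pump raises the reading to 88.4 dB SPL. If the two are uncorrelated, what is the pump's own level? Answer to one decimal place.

Remove the background by subtracting linear intensities:
L_src = 10·log₁₀(10^(88.4/10) − 10^(81.9/10)) = 10·log₁₀(536900000) = 87.3 dB SPL.

87.3 dB SPL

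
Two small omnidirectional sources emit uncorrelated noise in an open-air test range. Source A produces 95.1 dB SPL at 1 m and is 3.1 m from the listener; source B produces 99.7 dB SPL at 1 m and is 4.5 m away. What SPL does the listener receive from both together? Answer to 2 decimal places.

At the listener: L_A = 95.1 − 20·log₁₀(3.1) = 85.273 dB; L_B = 99.7 − 20·log₁₀(4.5) = 86.636 dB.
Combined: 10·log₁₀(10^(85.273/10)+10^(86.636/10)) = 89.02 dB SPL.

89.02 dB SPL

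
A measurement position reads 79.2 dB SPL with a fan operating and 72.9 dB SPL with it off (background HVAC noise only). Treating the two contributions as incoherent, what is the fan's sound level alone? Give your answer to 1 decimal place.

78.0 dB SPL

Background correction is a power subtraction:
L_src = 10·log₁₀(10^(79.2/10) − 10^(72.9/10)) = 10·log₁₀(63680000) = 78.0 dB SPL.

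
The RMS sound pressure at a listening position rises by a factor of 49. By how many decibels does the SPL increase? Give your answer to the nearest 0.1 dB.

Sound pressure is an amplitude quantity: ΔL = 20·log₁₀(p₂/p₁).
20·log₁₀(49) = 33.8 dB.

33.8 dB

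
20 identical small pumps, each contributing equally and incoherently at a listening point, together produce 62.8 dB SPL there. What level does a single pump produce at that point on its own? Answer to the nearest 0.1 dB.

49.8 dB SPL

20 equal incoherent sources add 10·log₁₀(20) = 13.01 dB over one source.
L_one = 62.8 − 13.01 = 49.8 dB SPL.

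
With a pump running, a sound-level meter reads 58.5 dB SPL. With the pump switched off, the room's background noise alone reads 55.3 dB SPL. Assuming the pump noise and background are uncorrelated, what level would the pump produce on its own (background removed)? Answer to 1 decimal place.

Subtract intensities: L_src = 10·log₁₀(10^(L_total/10) − 10^(L_bg/10)).
L_src = 10·log₁₀(10^(58.5/10) − 10^(55.3/10)) = 10·log₁₀(369100) = 55.7 dB SPL.

55.7 dB SPL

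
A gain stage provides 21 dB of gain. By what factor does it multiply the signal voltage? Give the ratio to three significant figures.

Voltage ratio = 10^(dB/20).
10^(21/20) = 10^(1.050) = 11.2.

11.2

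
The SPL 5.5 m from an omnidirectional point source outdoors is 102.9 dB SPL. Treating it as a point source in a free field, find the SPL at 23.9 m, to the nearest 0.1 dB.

Free-field point source: level drops by 20·log₁₀ of the distance ratio.
ΔL = −20·log₁₀(23.9/5.5) = -12.76 dB, so L₂ = 102.9 + (-12.76) = 90.1 dB SPL.

90.1 dB SPL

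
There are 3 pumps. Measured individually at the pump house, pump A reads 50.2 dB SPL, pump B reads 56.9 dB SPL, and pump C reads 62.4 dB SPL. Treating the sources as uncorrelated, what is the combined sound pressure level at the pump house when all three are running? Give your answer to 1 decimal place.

63.7 dB SPL

Add the sources as powers (linear), then convert back to dB:
L_total = 10·log₁₀(10^(50.2/10) + 10^(56.9/10) + 10^(62.4/10)) = 10·log₁₀(2332000) = 63.7 dB SPL.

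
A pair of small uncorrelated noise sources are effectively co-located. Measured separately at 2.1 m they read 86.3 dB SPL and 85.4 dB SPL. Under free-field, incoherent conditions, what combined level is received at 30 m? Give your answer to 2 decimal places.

Combined at 2.1 m: 10·log₁₀(10^(86.3/10)+10^(85.4/10)) = 88.884 dB SPL.
Then apply −20·log₁₀(30/2.1) = -23.098 dB → 65.79 dB SPL.

65.79 dB SPL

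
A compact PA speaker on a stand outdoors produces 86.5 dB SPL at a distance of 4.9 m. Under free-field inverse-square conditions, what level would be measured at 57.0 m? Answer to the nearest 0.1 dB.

Free-field point source: level drops by 20·log₁₀ of the distance ratio.
ΔL = −20·log₁₀(57.0/4.9) = -21.31 dB, so L₂ = 86.5 + (-21.31) = 65.2 dB SPL.

65.2 dB SPL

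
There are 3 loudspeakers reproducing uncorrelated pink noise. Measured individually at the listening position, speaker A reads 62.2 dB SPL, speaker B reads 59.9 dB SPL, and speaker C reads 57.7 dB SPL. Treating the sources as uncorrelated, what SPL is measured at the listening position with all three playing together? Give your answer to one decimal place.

Uncorrelated sources add in intensity (power), not in dB.
L_total = 10·log₁₀(10^(62.2/10) + 10^(59.9/10) + 10^(57.7/10)) = 10·log₁₀(3226000) = 65.1 dB SPL.

65.1 dB SPL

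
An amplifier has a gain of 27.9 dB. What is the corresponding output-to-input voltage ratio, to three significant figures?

24.8

Voltage ratio = 10^(dB/20).
10^(27.9/20) = 10^(1.395) = 24.8.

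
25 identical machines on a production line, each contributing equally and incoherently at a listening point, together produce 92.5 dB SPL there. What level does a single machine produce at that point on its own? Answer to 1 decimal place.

78.5 dB SPL

25 equal incoherent sources add 10·log₁₀(25) = 13.98 dB over one source.
L_one = 92.5 − 13.98 = 78.5 dB SPL.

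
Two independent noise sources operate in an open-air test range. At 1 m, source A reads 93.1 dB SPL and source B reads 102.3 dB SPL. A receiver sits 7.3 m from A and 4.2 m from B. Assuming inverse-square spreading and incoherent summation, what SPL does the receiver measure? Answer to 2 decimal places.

At the listener: L_A = 93.1 − 20·log₁₀(7.3) = 75.834 dB; L_B = 102.3 − 20·log₁₀(4.2) = 89.835 dB.
Combined: 10·log₁₀(10^(75.834/10)+10^(89.835/10)) = 90.00 dB SPL.

90.00 dB SPL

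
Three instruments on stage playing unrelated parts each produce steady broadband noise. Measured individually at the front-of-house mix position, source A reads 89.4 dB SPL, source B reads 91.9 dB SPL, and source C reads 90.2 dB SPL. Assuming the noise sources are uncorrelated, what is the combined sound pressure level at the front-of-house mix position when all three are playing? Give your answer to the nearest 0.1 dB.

95.4 dB SPL

Uncorrelated sources add in intensity (power), not in dB.
L_total = 10·log₁₀(10^(89.4/10) + 10^(91.9/10) + 10^(90.2/10)) = 10·log₁₀(3467000000) = 95.4 dB SPL.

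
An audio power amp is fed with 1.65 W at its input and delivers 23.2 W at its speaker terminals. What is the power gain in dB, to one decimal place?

For a power ratio, dB = 10·log₁₀(P₂/P₁).
10·log₁₀(23.2/1.65) = 10·log₁₀(14.06) = 11.5 dB.

11.5 dB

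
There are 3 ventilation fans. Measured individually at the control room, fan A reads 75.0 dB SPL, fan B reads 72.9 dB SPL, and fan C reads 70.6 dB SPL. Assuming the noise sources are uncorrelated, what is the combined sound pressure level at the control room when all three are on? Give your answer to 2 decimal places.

77.97 dB SPL

Add the sources as powers (linear), then convert back to dB:
L_total = 10·log₁₀(10^(75.0/10) + 10^(72.9/10) + 10^(70.6/10)) = 10·log₁₀(62600000) = 77.97 dB SPL.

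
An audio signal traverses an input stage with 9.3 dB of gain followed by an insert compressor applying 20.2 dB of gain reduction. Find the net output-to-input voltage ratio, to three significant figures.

0.285

Net gain = 9.3 + (−20.2) = -10.9 dB.
Voltage ratio = 10^(-10.9/20) = 0.285.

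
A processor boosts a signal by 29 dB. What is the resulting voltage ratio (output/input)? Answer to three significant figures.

Voltage ratio = 10^(dB/20).
10^(29/20) = 10^(1.450) = 28.2.

28.2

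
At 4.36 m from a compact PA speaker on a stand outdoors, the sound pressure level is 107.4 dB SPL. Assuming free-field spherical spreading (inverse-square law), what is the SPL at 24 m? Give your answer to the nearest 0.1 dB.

For a point source in a free field, ΔL = −20·log₁₀(d₂/d₁).
ΔL = −20·log₁₀(24/4.36) = -14.81 dB, so L₂ = 107.4 + (-14.81) = 92.6 dB SPL.

92.6 dB SPL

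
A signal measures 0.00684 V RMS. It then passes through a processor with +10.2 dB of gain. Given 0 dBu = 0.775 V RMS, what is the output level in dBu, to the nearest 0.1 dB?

-30.9 dBu

Input level: 20·log₁₀(0.00684/0.775) = -41.08 dBu.
Output: -41.08 + 10.2 = -30.9 dBu.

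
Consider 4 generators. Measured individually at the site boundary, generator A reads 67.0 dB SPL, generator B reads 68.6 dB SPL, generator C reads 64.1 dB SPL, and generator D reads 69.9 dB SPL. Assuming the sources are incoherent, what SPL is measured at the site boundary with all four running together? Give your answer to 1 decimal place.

Incoherent sources sum as intensities:
L_total = 10·log₁₀(10^(67.0/10) + 10^(68.6/10) + 10^(64.1/10) + 10^(69.9/10)) = 10·log₁₀(24600000) = 73.9 dB SPL.

73.9 dB SPL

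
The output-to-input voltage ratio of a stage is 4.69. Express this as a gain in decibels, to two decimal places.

13.42 dB

For a voltage ratio, dB = 20·log₁₀(V₂/V₁).
20·log₁₀(4.69) = 13.42 dB.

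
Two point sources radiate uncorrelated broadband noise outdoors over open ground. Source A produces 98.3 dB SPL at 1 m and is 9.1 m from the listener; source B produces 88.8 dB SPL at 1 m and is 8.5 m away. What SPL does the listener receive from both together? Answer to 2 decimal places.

79.64 dB SPL

At the listener: L_A = 98.3 − 20·log₁₀(9.1) = 79.119 dB; L_B = 88.8 − 20·log₁₀(8.5) = 70.212 dB.
Combined: 10·log₁₀(10^(79.119/10)+10^(70.212/10)) = 79.64 dB SPL.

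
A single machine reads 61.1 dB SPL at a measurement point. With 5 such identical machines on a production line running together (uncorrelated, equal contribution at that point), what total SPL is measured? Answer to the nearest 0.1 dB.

68.1 dB SPL

5 equal incoherent sources raise the level by 10·log₁₀(5) = 6.99 dB.
L_total = 61.1 + 6.99 = 68.1 dB SPL.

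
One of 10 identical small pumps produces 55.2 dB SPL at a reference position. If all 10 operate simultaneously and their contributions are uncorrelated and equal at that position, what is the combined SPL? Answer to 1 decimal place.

65.2 dB SPL

10 equal incoherent sources raise the level by 10·log₁₀(10) = 10.00 dB.
L_total = 55.2 + 10.00 = 65.2 dB SPL.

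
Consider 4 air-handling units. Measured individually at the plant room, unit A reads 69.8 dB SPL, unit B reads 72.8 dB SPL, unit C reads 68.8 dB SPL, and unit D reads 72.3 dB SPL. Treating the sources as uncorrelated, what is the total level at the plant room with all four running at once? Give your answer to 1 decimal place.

77.3 dB SPL

Add the sources as powers (linear), then convert back to dB:
L_total = 10·log₁₀(10^(69.8/10) + 10^(72.8/10) + 10^(68.8/10) + 10^(72.3/10)) = 10·log₁₀(53170000) = 77.3 dB SPL.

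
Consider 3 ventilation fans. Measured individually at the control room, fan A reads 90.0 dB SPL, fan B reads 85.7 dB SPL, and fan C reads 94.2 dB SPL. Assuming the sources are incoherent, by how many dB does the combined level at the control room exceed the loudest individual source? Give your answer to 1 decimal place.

1.8 dB

Incoherent sources sum as intensities:
L_total = 10·log₁₀(10^(90.0/10) + 10^(85.7/10) + 10^(94.2/10)) = 96.02 dB SPL.
Excess over the loudest (94.2 dB): 96.02 − 94.2 = 1.8 dB.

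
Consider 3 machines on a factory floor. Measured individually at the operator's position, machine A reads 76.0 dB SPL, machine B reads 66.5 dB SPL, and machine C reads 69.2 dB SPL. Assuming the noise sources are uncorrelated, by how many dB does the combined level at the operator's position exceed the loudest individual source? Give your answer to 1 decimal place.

1.2 dB

Uncorrelated sources add in intensity (power), not in dB.
L_total = 10·log₁₀(10^(76.0/10) + 10^(66.5/10) + 10^(69.2/10)) = 77.21 dB SPL.
Excess over the loudest (76.0 dB): 77.21 − 76.0 = 1.2 dB.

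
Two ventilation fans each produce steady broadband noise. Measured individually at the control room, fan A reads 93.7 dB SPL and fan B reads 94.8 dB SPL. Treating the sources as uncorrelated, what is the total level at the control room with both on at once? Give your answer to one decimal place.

97.3 dB SPL

Add the sources as powers (linear), then convert back to dB:
L_total = 10·log₁₀(10^(93.7/10) + 10^(94.8/10)) = 10·log₁₀(5364000000) = 97.3 dB SPL.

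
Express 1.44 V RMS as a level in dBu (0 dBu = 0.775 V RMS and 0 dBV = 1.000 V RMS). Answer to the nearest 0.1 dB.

+5.4 dBu

dBu = 20·log₁₀(V / 0.775 V).
20·log₁₀(1.44/0.775) = +5.4 dBu.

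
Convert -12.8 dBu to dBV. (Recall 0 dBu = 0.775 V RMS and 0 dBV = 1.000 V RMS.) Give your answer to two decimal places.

-15.01 dBV

The offset between the scales is 20·log₁₀(0.775/1.000) = −2.214 dB.
So dBV = -12.8 − 2.214 = -15.01 dBV.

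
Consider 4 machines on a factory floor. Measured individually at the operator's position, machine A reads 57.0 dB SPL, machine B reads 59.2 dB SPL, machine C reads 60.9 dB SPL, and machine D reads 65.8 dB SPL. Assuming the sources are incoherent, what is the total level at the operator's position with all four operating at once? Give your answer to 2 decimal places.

68.04 dB SPL

Add the sources as powers (linear), then convert back to dB:
L_total = 10·log₁₀(10^(57.0/10) + 10^(59.2/10) + 10^(60.9/10) + 10^(65.8/10)) = 10·log₁₀(6365000) = 68.04 dB SPL.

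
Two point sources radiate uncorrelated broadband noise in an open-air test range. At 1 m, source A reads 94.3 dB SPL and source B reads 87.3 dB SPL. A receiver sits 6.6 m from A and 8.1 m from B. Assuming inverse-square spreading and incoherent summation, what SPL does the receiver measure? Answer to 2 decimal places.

78.45 dB SPL

At the listener: L_A = 94.3 − 20·log₁₀(6.6) = 77.909 dB; L_B = 87.3 − 20·log₁₀(8.1) = 69.130 dB.
Combined: 10·log₁₀(10^(77.909/10)+10^(69.130/10)) = 78.45 dB SPL.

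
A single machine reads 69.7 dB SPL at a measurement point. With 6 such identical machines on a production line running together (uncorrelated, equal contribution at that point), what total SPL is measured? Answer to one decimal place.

77.5 dB SPL

6 equal incoherent sources raise the level by 10·log₁₀(6) = 7.78 dB.
L_total = 69.7 + 7.78 = 77.5 dB SPL.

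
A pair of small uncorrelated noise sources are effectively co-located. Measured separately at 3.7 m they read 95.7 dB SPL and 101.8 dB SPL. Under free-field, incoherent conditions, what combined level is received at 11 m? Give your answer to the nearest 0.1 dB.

Combined at 3.7 m: 10·log₁₀(10^(95.7/10)+10^(101.8/10)) = 102.75 dB SPL.
Then apply −20·log₁₀(11/3.7) = -9.46 dB → 93.3 dB SPL.

93.3 dB SPL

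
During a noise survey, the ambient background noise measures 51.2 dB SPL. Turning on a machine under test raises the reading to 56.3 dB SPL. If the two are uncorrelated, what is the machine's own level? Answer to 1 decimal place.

54.7 dB SPL

Background correction is a power subtraction:
L_src = 10·log₁₀(10^(56.3/10) − 10^(51.2/10)) = 10·log₁₀(294800) = 54.7 dB SPL.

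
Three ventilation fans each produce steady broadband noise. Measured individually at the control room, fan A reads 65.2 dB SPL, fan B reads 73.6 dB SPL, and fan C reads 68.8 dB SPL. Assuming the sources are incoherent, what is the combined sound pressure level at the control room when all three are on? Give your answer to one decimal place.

Uncorrelated sources add in intensity (power), not in dB.
L_total = 10·log₁₀(10^(65.2/10) + 10^(73.6/10) + 10^(68.8/10)) = 10·log₁₀(33810000) = 75.3 dB SPL.

75.3 dB SPL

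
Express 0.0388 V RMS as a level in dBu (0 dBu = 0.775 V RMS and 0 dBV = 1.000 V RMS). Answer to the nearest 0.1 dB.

-26.0 dBu

dBu = 20·log₁₀(V / 0.775 V).
20·log₁₀(0.0388/0.775) = -26.0 dBu.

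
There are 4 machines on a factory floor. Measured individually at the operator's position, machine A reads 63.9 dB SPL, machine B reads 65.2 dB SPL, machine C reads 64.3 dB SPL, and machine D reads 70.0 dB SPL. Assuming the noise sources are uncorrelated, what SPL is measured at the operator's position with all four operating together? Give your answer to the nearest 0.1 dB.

72.7 dB SPL

Uncorrelated sources add in intensity (power), not in dB.
L_total = 10·log₁₀(10^(63.9/10) + 10^(65.2/10) + 10^(64.3/10) + 10^(70.0/10)) = 10·log₁₀(18460000) = 72.7 dB SPL.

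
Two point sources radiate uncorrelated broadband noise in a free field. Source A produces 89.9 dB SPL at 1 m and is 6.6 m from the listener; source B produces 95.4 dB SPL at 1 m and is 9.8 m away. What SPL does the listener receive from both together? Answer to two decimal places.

At the listener: L_A = 89.9 − 20·log₁₀(6.6) = 73.509 dB; L_B = 95.4 − 20·log₁₀(9.8) = 75.575 dB.
Combined: 10·log₁₀(10^(73.509/10)+10^(75.575/10)) = 77.67 dB SPL.

77.67 dB SPL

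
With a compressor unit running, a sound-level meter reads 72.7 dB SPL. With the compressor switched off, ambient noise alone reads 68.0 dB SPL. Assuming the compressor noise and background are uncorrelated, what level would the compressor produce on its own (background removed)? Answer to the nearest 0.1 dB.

70.9 dB SPL

Remove the background by subtracting linear intensities:
L_src = 10·log₁₀(10^(72.7/10) − 10^(68.0/10)) = 10·log₁₀(12310000) = 70.9 dB SPL.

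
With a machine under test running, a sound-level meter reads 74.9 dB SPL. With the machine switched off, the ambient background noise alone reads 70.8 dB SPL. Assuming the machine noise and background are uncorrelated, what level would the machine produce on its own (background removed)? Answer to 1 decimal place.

Subtract intensities: L_src = 10·log₁₀(10^(L_total/10) − 10^(L_bg/10)).
L_src = 10·log₁₀(10^(74.9/10) − 10^(70.8/10)) = 10·log₁₀(18880000) = 72.8 dB SPL.

72.8 dB SPL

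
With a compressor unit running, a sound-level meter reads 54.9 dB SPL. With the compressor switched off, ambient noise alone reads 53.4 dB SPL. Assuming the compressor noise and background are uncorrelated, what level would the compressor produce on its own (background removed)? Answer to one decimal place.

Remove the background by subtracting linear intensities:
L_src = 10·log₁₀(10^(54.9/10) − 10^(53.4/10)) = 10·log₁₀(90250) = 49.6 dB SPL.

49.6 dB SPL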